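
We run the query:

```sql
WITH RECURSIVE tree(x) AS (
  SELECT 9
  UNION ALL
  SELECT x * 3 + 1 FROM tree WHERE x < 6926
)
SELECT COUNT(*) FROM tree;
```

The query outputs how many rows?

8

Base: x=9.
Iteration 1: 9 < 6926 holds -> x = 9 * 3 + 1 = 28.
Iteration 2: 28 < 6926 holds -> x = 28 * 3 + 1 = 85.
Iteration 3: 85 < 6926 holds -> x = 85 * 3 + 1 = 256.
Iteration 4: 256 < 6926 holds -> x = 256 * 3 + 1 = 769.
Iteration 5: 769 < 6926 holds -> x = 769 * 3 + 1 = 2308.
Iteration 6: 2308 < 6926 holds -> x = 2308 * 3 + 1 = 6925.
Iteration 7: 6925 < 6926 holds -> x = 6925 * 3 + 1 = 20776.
Iteration 8: 20776 < 6926 fails; recursion stops.
Total rows emitted: 8.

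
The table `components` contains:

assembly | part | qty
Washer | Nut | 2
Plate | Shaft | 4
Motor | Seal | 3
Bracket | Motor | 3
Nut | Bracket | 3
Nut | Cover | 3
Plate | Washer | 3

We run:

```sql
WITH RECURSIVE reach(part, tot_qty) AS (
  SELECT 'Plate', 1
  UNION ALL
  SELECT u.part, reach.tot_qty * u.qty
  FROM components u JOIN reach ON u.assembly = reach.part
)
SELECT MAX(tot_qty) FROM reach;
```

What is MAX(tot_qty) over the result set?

162

Base: (Plate, tot_qty=1).
Iteration 1: components of {Plate} -> Shaft = 1*4 = 4, Washer = 1*3 = 3.
Iteration 2: components of {Shaft,Washer} -> Nut = 3*2 = 6.
Iteration 3: components of {Nut} -> Bracket = 6*3 = 18, Cover = 6*3 = 18.
Iteration 4: components of {Bracket,Cover} -> Motor = 18*3 = 54.
Iteration 5: components of {Motor} -> Seal = 54*3 = 162.
Iteration 6: no further components; recursion stops.
tot_qty values: 1, 3, 4, 6, 18, 18, 54, 162; the maximum is 162.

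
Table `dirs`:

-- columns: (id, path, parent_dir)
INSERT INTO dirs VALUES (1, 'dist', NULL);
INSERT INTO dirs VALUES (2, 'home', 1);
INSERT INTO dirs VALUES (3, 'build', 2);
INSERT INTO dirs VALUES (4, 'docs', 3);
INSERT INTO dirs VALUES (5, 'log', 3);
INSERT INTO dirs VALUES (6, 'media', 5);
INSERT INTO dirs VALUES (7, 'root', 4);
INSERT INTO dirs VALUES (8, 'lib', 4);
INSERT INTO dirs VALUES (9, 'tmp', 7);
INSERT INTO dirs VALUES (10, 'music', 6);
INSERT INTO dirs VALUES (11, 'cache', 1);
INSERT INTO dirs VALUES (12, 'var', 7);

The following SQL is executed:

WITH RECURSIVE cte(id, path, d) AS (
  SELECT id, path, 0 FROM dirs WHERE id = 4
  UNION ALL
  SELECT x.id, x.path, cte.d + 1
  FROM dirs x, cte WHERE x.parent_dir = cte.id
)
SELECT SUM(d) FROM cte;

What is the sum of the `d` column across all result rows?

Base: id=4 (docs) at d 0.
Iteration 1: rows with parent_dir in {4} -> root (id 7, d 1), lib (id 8, d 1).
Iteration 2: rows with parent_dir in {7,8} -> tmp (id 9, d 2), var (id 12, d 2).
Iteration 3: no rows with parent_dir in {9,12}; recursion stops.
SUM(d) = 0 + 1 + 1 + 2 + 2 = 6.

6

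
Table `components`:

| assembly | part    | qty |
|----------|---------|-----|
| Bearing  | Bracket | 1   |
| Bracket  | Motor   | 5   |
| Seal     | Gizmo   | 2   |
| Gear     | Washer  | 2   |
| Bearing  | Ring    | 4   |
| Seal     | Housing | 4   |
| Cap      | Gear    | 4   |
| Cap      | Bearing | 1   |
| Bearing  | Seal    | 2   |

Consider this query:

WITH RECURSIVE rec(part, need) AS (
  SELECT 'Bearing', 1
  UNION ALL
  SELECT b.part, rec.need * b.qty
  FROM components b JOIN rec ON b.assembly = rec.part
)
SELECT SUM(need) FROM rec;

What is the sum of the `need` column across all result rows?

25

Base: (Bearing, need=1).
Iteration 1: components of {Bearing} -> Bracket = 1*1 = 1, Ring = 1*4 = 4, Seal = 1*2 = 2.
Iteration 2: components of {Bracket,Ring,Seal} -> Gizmo = 2*2 = 4, Housing = 2*4 = 8, Motor = 1*5 = 5.
Iteration 3: no further components; recursion stops.
SUM(need) = 1 + 1 + 2 + 4 + 5 + 4 + 8 = 25.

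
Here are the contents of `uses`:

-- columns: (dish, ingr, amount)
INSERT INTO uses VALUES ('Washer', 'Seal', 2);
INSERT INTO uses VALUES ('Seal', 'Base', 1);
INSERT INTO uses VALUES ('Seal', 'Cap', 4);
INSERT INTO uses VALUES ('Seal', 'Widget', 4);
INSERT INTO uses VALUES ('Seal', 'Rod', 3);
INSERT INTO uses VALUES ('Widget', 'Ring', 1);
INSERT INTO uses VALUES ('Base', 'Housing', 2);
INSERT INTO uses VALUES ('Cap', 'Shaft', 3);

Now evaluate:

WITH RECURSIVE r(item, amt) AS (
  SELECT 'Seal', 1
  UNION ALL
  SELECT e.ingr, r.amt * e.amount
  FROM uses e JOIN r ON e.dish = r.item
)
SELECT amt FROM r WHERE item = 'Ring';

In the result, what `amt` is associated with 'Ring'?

Base: (Seal, amt=1).
Iteration 1: components of {Seal} -> Base = 1*1 = 1, Cap = 1*4 = 4, Rod = 1*3 = 3, Widget = 1*4 = 4.
Iteration 2: components of {Base,Cap,Rod,Widget} -> Housing = 1*2 = 2, Ring = 4*1 = 4, Shaft = 4*3 = 12.
Iteration 3: no further components; recursion stops.

4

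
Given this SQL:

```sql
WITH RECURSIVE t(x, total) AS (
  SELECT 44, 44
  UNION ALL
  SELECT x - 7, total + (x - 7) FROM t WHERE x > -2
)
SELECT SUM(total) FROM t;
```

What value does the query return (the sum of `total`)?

996

Base: x=44, total=44.
Iteration 1: 44 > -2 holds -> x = 44 - 7 = 37, total = 44 + 37 = 81.
Iteration 2: 37 > -2 holds -> x = 37 - 7 = 30, total = 81 + 30 = 111.
Iteration 3: 30 > -2 holds -> x = 30 - 7 = 23, total = 111 + 23 = 134.
Iteration 4: 23 > -2 holds -> x = 23 - 7 = 16, total = 134 + 16 = 150.
Iteration 5: 16 > -2 holds -> x = 16 - 7 = 9, total = 150 + 9 = 159.
Iteration 6: 9 > -2 holds -> x = 9 - 7 = 2, total = 159 + 2 = 161.
Iteration 7: 2 > -2 holds -> x = 2 - 7 = -5, total = 161 + -5 = 156.
Iteration 8: -5 > -2 fails; recursion stops.
SUM(total) = 44 + 81 + 111 + 134 + 150 + 159 + 161 + 156 = 996.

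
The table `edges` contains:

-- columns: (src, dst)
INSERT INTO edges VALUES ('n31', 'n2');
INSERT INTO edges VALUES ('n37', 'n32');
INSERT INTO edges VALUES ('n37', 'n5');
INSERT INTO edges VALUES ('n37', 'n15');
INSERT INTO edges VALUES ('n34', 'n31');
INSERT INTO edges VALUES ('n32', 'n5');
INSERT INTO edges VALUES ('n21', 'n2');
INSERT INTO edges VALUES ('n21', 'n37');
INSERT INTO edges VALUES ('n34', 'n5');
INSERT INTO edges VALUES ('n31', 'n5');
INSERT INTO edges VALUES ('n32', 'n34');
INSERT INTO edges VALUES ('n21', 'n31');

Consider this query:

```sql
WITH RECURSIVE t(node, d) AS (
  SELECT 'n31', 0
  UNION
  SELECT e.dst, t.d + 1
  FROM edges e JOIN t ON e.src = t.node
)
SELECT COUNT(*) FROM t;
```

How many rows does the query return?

Base: (n31, d=0).
Iteration 1: edges from {n31} -> (n2, d=1), (n5, d=1).
Iteration 2: no outgoing edges from {n2,n5}; recursion stops.
Total rows emitted: 3.

3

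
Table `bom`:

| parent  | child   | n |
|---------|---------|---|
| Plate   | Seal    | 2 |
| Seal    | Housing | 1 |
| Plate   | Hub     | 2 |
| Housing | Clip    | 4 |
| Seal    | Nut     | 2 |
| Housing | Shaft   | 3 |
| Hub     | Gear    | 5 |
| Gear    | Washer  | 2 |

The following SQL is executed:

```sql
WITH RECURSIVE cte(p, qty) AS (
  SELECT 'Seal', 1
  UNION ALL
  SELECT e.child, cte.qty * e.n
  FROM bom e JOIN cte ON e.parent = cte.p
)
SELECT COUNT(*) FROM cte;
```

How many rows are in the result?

Base: (Seal, qty=1).
Iteration 1: components of {Seal} -> Housing = 1*1 = 1, Nut = 1*2 = 2.
Iteration 2: components of {Housing,Nut} -> Clip = 1*4 = 4, Shaft = 1*3 = 3.
Iteration 3: no further components; recursion stops.
Total rows emitted: 5.

5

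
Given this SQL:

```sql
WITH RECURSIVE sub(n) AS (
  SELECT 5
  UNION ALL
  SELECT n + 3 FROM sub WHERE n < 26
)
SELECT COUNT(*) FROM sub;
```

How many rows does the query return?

Base: n=5.
Iteration 1: 5 < 26 holds -> n = 5 + 3 = 8.
Iteration 2: 8 < 26 holds -> n = 8 + 3 = 11.
Iteration 3: 11 < 26 holds -> n = 11 + 3 = 14.
Iteration 4: 14 < 26 holds -> n = 14 + 3 = 17.
Iteration 5: 17 < 26 holds -> n = 17 + 3 = 20.
Iteration 6: 20 < 26 holds -> n = 20 + 3 = 23.
Iteration 7: 23 < 26 holds -> n = 23 + 3 = 26.
Iteration 8: 26 < 26 fails; recursion stops.
Total rows emitted: 8.

8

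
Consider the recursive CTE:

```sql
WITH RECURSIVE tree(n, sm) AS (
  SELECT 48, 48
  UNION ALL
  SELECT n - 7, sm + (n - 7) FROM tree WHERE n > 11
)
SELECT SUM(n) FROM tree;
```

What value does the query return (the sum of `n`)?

189

Base: n=48, sm=48.
Iteration 1: 48 > 11 holds -> n = 48 - 7 = 41, sm = 48 + 41 = 89.
Iteration 2: 41 > 11 holds -> n = 41 - 7 = 34, sm = 89 + 34 = 123.
Iteration 3: 34 > 11 holds -> n = 34 - 7 = 27, sm = 123 + 27 = 150.
Iteration 4: 27 > 11 holds -> n = 27 - 7 = 20, sm = 150 + 20 = 170.
Iteration 5: 20 > 11 holds -> n = 20 - 7 = 13, sm = 170 + 13 = 183.
Iteration 6: 13 > 11 holds -> n = 13 - 7 = 6, sm = 183 + 6 = 189.
Iteration 7: 6 > 11 fails; recursion stops.
SUM(n) = 48 + 41 + 34 + 27 + 20 + 13 + 6 = 189.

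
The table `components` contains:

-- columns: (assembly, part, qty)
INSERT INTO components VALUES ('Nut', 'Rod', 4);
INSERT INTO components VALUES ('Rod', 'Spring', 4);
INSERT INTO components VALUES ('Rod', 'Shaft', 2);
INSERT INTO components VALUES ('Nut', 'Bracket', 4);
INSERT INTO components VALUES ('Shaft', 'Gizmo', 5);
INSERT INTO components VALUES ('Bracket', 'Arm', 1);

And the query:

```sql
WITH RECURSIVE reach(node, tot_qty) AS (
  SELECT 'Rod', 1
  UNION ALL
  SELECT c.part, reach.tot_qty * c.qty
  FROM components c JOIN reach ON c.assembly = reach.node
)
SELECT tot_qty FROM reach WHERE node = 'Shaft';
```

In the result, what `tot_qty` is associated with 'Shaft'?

Base: (Rod, tot_qty=1).
Iteration 1: components of {Rod} -> Shaft = 1*2 = 2, Spring = 1*4 = 4.
Iteration 2: components of {Shaft,Spring} -> Gizmo = 2*5 = 10.
Iteration 3: no further components; recursion stops.

2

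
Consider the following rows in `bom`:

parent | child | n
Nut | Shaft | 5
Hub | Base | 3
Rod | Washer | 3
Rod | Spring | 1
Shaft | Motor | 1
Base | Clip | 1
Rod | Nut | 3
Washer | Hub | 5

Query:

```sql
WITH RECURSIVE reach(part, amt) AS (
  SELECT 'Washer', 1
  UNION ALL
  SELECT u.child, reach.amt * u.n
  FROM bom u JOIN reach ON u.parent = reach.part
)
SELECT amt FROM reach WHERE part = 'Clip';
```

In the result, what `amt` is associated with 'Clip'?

Base: (Washer, amt=1).
Iteration 1: components of {Washer} -> Hub = 1*5 = 5.
Iteration 2: components of {Hub} -> Base = 5*3 = 15.
Iteration 3: components of {Base} -> Clip = 15*1 = 15.
Iteration 4: no further components; recursion stops.

15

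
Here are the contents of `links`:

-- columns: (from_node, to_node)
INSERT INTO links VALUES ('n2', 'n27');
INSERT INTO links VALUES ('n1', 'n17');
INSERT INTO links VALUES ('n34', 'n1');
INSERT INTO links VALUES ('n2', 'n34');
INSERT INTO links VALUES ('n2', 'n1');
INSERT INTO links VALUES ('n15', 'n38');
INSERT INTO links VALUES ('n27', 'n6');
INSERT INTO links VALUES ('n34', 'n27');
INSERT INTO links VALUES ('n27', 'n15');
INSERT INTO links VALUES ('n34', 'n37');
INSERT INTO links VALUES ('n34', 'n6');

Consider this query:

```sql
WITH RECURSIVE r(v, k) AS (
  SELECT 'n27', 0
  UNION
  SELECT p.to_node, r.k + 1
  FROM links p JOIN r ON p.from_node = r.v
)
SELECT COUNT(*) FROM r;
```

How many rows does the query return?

4

Base: (n27, k=0).
Iteration 1: edges from {n27} -> (n15, k=1), (n6, k=1).
Iteration 2: edges from {n15,n6} -> (n38, k=2).
Iteration 3: no outgoing edges from {n38}; recursion stops.
Total rows emitted: 4.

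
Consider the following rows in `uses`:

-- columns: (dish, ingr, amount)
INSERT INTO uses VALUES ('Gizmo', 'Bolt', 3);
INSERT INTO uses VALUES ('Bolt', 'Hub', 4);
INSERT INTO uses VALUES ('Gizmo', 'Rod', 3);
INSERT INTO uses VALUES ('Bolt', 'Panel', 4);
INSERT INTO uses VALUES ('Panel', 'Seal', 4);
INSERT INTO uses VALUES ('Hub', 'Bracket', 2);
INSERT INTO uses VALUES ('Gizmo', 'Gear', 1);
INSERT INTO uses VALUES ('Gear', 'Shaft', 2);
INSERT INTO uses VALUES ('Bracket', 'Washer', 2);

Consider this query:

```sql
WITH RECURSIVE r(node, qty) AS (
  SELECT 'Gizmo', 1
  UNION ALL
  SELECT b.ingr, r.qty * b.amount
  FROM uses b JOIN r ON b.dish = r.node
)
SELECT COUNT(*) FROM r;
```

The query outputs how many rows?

10

Base: (Gizmo, qty=1).
Iteration 1: components of {Gizmo} -> Bolt = 1*3 = 3, Gear = 1*1 = 1, Rod = 1*3 = 3.
Iteration 2: components of {Bolt,Gear,Rod} -> Hub = 3*4 = 12, Panel = 3*4 = 12, Shaft = 1*2 = 2.
Iteration 3: components of {Hub,Panel,Shaft} -> Bracket = 12*2 = 24, Seal = 12*4 = 48.
Iteration 4: components of {Bracket,Seal} -> Washer = 24*2 = 48.
Iteration 5: no further components; recursion stops.
Total rows emitted: 10.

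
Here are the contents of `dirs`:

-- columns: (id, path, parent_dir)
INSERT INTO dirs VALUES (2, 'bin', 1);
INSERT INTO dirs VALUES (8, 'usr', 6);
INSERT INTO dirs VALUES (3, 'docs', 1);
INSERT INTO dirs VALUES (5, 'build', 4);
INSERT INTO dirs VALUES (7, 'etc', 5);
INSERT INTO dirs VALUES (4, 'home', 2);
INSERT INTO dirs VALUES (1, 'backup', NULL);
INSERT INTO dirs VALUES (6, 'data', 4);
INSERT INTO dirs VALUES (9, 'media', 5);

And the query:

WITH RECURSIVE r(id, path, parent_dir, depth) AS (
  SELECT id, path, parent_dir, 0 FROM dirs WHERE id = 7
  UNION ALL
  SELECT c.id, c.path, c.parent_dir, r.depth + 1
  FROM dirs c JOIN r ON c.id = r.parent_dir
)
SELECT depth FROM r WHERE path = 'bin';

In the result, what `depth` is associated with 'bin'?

3

Base: id=7 (etc), parent_dir=5, depth 0.
Iteration 1: join on id=5 -> build (id 5, parent_dir=4, depth 1).
Iteration 2: join on id=4 -> home (id 4, parent_dir=2, depth 2).
Iteration 3: join on id=2 -> bin (id 2, parent_dir=1, depth 3).
Iteration 4: join on id=1 -> backup (id 1, parent_dir=NULL, depth 4).
Iteration 5: parent_dir is NULL; no match; recursion stops.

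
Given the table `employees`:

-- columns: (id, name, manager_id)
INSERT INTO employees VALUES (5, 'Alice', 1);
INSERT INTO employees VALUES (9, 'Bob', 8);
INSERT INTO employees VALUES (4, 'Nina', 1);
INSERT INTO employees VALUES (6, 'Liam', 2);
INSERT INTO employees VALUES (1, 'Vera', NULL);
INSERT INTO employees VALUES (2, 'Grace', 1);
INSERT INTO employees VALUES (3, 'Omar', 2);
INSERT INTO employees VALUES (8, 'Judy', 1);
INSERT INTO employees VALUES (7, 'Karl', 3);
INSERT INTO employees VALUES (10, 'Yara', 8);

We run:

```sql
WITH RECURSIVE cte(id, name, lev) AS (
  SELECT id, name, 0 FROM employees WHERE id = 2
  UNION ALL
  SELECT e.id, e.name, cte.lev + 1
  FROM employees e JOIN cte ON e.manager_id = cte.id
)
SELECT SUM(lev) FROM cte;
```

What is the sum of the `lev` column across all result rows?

4

Base: id=2 (Grace) at lev 0.
Iteration 1: rows with manager_id in {2} -> Omar (id 3, lev 1), Liam (id 6, lev 1).
Iteration 2: rows with manager_id in {3,6} -> Karl (id 7, lev 2).
Iteration 3: no rows with manager_id in {7}; recursion stops.
SUM(lev) = 0 + 1 + 1 + 2 = 4.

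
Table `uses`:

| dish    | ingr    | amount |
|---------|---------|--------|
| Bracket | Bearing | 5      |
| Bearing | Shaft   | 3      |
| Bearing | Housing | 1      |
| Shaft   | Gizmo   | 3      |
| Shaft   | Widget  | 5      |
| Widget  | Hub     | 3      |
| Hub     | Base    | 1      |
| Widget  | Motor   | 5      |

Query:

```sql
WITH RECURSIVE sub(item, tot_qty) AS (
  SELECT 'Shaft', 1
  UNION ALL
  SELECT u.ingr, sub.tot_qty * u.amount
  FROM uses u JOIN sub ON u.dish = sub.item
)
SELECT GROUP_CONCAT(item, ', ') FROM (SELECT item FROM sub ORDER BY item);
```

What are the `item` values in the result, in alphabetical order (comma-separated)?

Base: (Shaft, tot_qty=1).
Iteration 1: components of {Shaft} -> Gizmo = 1*3 = 3, Widget = 1*5 = 5.
Iteration 2: components of {Gizmo,Widget} -> Hub = 5*3 = 15, Motor = 5*5 = 25.
Iteration 3: components of {Hub,Motor} -> Base = 15*1 = 15.
Iteration 4: no further components; recursion stops.

Base, Gizmo, Hub, Motor, Shaft, Widget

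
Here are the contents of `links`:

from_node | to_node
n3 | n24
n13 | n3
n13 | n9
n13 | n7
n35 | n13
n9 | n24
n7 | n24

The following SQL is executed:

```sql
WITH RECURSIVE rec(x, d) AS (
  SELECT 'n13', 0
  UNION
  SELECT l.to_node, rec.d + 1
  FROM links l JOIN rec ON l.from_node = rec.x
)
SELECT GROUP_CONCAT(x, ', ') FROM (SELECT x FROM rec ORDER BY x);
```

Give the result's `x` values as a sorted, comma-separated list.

Base: (n13, d=0).
Iteration 1: edges from {n13} -> (n3, d=1), (n7, d=1), (n9, d=1).
Iteration 2: edges from {n3,n7,n9} -> (n24, d=2). [UNION drops 2 duplicate row(s)]
Iteration 3: no outgoing edges from {n24}; recursion stops.

n13, n24, n3, n7, n9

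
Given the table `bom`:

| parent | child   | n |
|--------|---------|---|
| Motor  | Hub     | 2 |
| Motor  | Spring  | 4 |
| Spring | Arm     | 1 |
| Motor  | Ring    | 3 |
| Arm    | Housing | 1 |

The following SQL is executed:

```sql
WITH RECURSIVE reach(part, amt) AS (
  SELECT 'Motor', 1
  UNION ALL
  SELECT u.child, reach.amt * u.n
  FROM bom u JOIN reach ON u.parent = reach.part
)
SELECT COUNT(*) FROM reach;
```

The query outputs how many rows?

6

Base: (Motor, amt=1).
Iteration 1: components of {Motor} -> Hub = 1*2 = 2, Ring = 1*3 = 3, Spring = 1*4 = 4.
Iteration 2: components of {Hub,Ring,Spring} -> Arm = 4*1 = 4.
Iteration 3: components of {Arm} -> Housing = 4*1 = 4.
Iteration 4: no further components; recursion stops.
Total rows emitted: 6.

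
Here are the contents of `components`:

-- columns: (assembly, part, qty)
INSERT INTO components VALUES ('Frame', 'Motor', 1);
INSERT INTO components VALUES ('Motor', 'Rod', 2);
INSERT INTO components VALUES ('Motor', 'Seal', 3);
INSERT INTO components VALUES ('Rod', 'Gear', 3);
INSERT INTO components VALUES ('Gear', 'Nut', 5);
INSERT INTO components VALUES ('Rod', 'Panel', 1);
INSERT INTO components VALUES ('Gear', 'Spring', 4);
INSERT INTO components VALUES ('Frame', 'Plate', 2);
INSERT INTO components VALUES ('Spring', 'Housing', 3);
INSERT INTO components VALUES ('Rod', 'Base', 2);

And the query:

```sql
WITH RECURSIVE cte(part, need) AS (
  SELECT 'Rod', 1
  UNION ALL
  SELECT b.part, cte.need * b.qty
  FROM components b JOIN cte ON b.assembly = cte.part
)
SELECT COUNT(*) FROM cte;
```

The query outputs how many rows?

7

Base: (Rod, need=1).
Iteration 1: components of {Rod} -> Base = 1*2 = 2, Gear = 1*3 = 3, Panel = 1*1 = 1.
Iteration 2: components of {Base,Gear,Panel} -> Nut = 3*5 = 15, Spring = 3*4 = 12.
Iteration 3: components of {Nut,Spring} -> Housing = 12*3 = 36.
Iteration 4: no further components; recursion stops.
Total rows emitted: 7.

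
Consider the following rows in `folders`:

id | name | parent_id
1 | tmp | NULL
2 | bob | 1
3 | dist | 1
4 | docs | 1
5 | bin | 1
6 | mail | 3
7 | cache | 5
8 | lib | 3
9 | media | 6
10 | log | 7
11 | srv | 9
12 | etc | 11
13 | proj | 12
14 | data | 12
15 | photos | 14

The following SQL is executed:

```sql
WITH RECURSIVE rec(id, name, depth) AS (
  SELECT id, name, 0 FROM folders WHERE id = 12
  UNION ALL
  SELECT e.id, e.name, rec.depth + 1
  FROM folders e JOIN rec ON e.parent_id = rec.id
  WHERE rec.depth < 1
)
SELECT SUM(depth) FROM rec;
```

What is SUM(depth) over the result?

Base: id=12 (etc) at depth 0.
Iteration 1: rows with parent_id in {12} -> proj (id 13, depth 1), data (id 14, depth 1).
Iteration 2: depth < 1 fails for all current rows; recursion stops.
SUM(depth) = 0 + 1 + 1 = 2.

2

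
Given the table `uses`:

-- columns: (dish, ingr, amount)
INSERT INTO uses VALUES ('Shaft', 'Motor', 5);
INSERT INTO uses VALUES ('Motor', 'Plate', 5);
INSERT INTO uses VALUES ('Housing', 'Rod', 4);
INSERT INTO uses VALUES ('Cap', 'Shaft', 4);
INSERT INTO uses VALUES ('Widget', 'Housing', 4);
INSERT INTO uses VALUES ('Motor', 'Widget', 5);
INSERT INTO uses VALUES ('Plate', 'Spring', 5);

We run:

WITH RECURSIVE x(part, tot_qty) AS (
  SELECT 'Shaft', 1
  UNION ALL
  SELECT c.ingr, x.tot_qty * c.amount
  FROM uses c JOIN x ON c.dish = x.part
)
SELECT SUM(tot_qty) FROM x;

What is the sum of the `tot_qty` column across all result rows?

Base: (Shaft, tot_qty=1).
Iteration 1: components of {Shaft} -> Motor = 1*5 = 5.
Iteration 2: components of {Motor} -> Plate = 5*5 = 25, Widget = 5*5 = 25.
Iteration 3: components of {Plate,Widget} -> Housing = 25*4 = 100, Spring = 25*5 = 125.
Iteration 4: components of {Housing,Spring} -> Rod = 100*4 = 400.
Iteration 5: no further components; recursion stops.
SUM(tot_qty) = 1 + 5 + 25 + 25 + 125 + 100 + 400 = 681.

681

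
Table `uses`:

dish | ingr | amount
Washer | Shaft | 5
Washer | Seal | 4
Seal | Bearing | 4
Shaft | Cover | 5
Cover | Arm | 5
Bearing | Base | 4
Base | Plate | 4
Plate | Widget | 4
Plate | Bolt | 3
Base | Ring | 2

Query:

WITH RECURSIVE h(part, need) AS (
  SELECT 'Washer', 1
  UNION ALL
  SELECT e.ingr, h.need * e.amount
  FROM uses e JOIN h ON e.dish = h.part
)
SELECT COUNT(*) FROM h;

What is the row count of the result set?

Base: (Washer, need=1).
Iteration 1: components of {Washer} -> Seal = 1*4 = 4, Shaft = 1*5 = 5.
Iteration 2: components of {Seal,Shaft} -> Bearing = 4*4 = 16, Cover = 5*5 = 25.
Iteration 3: components of {Bearing,Cover} -> Arm = 25*5 = 125, Base = 16*4 = 64.
Iteration 4: components of {Arm,Base} -> Plate = 64*4 = 256, Ring = 64*2 = 128.
Iteration 5: components of {Plate,Ring} -> Bolt = 256*3 = 768, Widget = 256*4 = 1024.
Iteration 6: no further components; recursion stops.
Total rows emitted: 11.

11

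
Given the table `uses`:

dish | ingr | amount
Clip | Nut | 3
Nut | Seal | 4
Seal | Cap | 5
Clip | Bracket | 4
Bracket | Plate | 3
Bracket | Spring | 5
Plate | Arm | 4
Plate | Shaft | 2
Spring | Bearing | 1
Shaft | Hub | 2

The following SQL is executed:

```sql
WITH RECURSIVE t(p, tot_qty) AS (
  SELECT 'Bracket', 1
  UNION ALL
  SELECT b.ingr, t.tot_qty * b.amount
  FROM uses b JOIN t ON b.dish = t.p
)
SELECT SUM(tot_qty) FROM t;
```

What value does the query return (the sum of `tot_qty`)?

44

Base: (Bracket, tot_qty=1).
Iteration 1: components of {Bracket} -> Plate = 1*3 = 3, Spring = 1*5 = 5.
Iteration 2: components of {Plate,Spring} -> Arm = 3*4 = 12, Bearing = 5*1 = 5, Shaft = 3*2 = 6.
Iteration 3: components of {Arm,Bearing,Shaft} -> Hub = 6*2 = 12.
Iteration 4: no further components; recursion stops.
SUM(tot_qty) = 1 + 3 + 5 + 12 + 6 + 5 + 12 = 44.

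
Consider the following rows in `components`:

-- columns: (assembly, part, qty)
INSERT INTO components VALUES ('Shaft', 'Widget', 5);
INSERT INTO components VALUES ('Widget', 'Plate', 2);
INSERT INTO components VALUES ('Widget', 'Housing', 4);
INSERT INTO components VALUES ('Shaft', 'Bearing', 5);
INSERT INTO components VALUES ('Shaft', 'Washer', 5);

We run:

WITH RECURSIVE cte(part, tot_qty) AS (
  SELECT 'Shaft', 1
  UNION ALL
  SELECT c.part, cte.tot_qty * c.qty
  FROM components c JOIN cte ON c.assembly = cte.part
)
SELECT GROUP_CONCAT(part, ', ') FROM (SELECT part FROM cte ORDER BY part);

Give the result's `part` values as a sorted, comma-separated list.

Base: (Shaft, tot_qty=1).
Iteration 1: components of {Shaft} -> Bearing = 1*5 = 5, Washer = 1*5 = 5, Widget = 1*5 = 5.
Iteration 2: components of {Bearing,Washer,Widget} -> Housing = 5*4 = 20, Plate = 5*2 = 10.
Iteration 3: no further components; recursion stops.

Bearing, Housing, Plate, Shaft, Washer, Widget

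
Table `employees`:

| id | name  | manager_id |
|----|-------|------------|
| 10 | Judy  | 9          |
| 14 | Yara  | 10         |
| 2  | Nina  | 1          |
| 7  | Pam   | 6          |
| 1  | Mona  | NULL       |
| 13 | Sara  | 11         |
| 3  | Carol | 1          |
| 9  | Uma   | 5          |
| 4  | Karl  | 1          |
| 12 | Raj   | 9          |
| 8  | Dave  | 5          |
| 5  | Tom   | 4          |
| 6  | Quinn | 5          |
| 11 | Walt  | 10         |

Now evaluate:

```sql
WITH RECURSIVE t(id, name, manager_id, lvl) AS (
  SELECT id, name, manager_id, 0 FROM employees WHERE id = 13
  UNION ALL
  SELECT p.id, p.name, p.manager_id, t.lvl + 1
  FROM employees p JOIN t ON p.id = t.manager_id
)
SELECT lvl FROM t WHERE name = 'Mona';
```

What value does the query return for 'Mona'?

Base: id=13 (Sara), manager_id=11, lvl 0.
Iteration 1: join on id=11 -> Walt (id 11, manager_id=10, lvl 1).
Iteration 2: join on id=10 -> Judy (id 10, manager_id=9, lvl 2).
Iteration 3: join on id=9 -> Uma (id 9, manager_id=5, lvl 3).
Iteration 4: join on id=5 -> Tom (id 5, manager_id=4, lvl 4).
Iteration 5: join on id=4 -> Karl (id 4, manager_id=1, lvl 5).
Iteration 6: join on id=1 -> Mona (id 1, manager_id=NULL, lvl 6).
Iteration 7: manager_id is NULL; no match; recursion stops.

6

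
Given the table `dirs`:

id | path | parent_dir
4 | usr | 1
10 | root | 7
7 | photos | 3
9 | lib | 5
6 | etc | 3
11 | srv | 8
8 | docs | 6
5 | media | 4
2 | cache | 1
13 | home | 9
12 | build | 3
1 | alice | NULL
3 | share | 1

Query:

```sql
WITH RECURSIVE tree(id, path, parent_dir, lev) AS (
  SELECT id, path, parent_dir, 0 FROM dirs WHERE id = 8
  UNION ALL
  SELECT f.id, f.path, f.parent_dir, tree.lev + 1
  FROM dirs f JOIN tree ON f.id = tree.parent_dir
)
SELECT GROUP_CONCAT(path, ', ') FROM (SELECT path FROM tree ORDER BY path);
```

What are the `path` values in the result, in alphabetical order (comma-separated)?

Base: id=8 (docs), parent_dir=6, lev 0.
Iteration 1: join on id=6 -> etc (id 6, parent_dir=3, lev 1).
Iteration 2: join on id=3 -> share (id 3, parent_dir=1, lev 2).
Iteration 3: join on id=1 -> alice (id 1, parent_dir=NULL, lev 3).
Iteration 4: parent_dir is NULL; no match; recursion stops.

alice, docs, etc, share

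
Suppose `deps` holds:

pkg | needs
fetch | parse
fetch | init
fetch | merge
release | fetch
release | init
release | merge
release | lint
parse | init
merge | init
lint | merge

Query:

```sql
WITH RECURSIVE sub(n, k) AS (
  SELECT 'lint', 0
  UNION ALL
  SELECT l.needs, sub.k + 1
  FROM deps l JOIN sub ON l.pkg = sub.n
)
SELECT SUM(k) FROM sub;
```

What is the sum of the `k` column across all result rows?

3

Base: (lint, k=0).
Iteration 1: edges from {lint} -> (merge, k=1).
Iteration 2: edges from {merge} -> (init, k=2).
Iteration 3: no outgoing edges from {init}; recursion stops.
SUM(k) = 0 + 1 + 2 = 3.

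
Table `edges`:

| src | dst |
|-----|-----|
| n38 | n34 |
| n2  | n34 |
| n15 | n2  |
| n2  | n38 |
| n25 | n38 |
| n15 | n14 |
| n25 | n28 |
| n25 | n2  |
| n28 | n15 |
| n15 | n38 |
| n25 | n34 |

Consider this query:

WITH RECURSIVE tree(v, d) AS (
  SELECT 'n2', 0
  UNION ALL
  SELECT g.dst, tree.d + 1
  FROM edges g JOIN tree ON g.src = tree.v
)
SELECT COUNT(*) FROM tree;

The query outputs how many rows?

4

Base: (n2, d=0).
Iteration 1: edges from {n2} -> (n34, d=1), (n38, d=1).
Iteration 2: edges from {n34,n38} -> (n34, d=2).
Iteration 3: no outgoing edges from {n34}; recursion stops.
Total rows emitted: 4.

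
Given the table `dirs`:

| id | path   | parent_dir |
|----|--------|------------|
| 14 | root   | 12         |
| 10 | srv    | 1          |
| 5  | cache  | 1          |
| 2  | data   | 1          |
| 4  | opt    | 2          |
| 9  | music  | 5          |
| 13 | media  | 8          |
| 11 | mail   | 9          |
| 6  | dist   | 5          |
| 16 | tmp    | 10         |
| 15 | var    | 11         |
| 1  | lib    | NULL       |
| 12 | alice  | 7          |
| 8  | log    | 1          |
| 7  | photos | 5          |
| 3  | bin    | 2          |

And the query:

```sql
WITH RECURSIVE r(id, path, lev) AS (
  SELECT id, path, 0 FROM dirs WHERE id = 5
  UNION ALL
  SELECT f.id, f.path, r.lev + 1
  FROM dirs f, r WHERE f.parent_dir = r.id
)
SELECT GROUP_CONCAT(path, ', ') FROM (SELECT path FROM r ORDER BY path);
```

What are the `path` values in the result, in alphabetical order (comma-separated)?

Base: id=5 (cache) at lev 0.
Iteration 1: rows with parent_dir in {5} -> dist (id 6, lev 1), photos (id 7, lev 1), music (id 9, lev 1).
Iteration 2: rows with parent_dir in {6,7,9} -> mail (id 11, lev 2), alice (id 12, lev 2).
Iteration 3: rows with parent_dir in {11,12} -> root (id 14, lev 3), var (id 15, lev 3).
Iteration 4: no rows with parent_dir in {14,15}; recursion stops.

alice, cache, dist, mail, music, photos, root, var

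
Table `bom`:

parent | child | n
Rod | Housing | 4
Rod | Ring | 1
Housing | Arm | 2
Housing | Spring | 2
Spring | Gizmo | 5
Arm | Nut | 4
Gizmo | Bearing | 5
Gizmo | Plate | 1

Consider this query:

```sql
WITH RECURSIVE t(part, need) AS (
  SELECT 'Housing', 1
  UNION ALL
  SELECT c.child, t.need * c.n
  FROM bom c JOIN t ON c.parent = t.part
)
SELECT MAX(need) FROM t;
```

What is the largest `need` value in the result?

Base: (Housing, need=1).
Iteration 1: components of {Housing} -> Arm = 1*2 = 2, Spring = 1*2 = 2.
Iteration 2: components of {Arm,Spring} -> Gizmo = 2*5 = 10, Nut = 2*4 = 8.
Iteration 3: components of {Gizmo,Nut} -> Bearing = 10*5 = 50, Plate = 10*1 = 10.
Iteration 4: no further components; recursion stops.
need values: 1, 2, 2, 8, 10, 50, 10; the maximum is 50.

50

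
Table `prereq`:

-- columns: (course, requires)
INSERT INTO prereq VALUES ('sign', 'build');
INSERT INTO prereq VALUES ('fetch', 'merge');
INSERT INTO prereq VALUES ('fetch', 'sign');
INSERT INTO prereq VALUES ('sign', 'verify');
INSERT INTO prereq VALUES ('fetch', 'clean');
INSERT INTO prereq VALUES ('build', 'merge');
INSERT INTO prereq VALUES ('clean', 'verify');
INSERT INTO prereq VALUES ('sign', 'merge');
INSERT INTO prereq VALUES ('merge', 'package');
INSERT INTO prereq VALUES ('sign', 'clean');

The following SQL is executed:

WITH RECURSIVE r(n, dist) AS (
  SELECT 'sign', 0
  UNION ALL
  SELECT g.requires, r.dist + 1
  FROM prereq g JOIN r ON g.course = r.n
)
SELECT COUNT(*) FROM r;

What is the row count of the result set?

9

Base: (sign, dist=0).
Iteration 1: edges from {sign} -> (build, dist=1), (clean, dist=1), (merge, dist=1), (verify, dist=1).
Iteration 2: edges from {build,clean,merge,verify} -> (merge, dist=2), (package, dist=2), (verify, dist=2).
Iteration 3: edges from {merge,package,verify} -> (package, dist=3).
Iteration 4: no outgoing edges from {package}; recursion stops.
Total rows emitted: 9.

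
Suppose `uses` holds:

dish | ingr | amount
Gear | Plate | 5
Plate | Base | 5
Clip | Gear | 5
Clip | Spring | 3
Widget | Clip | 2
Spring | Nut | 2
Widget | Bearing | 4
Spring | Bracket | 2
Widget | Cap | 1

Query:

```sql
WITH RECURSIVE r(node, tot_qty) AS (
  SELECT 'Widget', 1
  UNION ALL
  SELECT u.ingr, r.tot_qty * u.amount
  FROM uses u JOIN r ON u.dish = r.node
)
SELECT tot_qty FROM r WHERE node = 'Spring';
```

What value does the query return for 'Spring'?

6

Base: (Widget, tot_qty=1).
Iteration 1: components of {Widget} -> Bearing = 1*4 = 4, Cap = 1*1 = 1, Clip = 1*2 = 2.
Iteration 2: components of {Bearing,Cap,Clip} -> Gear = 2*5 = 10, Spring = 2*3 = 6.
Iteration 3: components of {Gear,Spring} -> Bracket = 6*2 = 12, Nut = 6*2 = 12, Plate = 10*5 = 50.
Iteration 4: components of {Bracket,Nut,Plate} -> Base = 50*5 = 250.
Iteration 5: no further components; recursion stops.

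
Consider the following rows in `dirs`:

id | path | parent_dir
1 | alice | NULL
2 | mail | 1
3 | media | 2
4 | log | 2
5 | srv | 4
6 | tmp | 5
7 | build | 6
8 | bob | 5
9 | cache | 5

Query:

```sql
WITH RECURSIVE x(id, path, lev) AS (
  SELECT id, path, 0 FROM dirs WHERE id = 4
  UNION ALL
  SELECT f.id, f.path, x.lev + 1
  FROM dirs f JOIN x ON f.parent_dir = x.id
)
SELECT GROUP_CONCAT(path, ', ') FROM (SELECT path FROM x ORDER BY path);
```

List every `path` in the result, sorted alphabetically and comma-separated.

bob, build, cache, log, srv, tmp

Base: id=4 (log) at lev 0.
Iteration 1: rows with parent_dir in {4} -> srv (id 5, lev 1).
Iteration 2: rows with parent_dir in {5} -> tmp (id 6, lev 2), bob (id 8, lev 2), cache (id 9, lev 2).
Iteration 3: rows with parent_dir in {6,8,9} -> build (id 7, lev 3).
Iteration 4: no rows with parent_dir in {7}; recursion stops.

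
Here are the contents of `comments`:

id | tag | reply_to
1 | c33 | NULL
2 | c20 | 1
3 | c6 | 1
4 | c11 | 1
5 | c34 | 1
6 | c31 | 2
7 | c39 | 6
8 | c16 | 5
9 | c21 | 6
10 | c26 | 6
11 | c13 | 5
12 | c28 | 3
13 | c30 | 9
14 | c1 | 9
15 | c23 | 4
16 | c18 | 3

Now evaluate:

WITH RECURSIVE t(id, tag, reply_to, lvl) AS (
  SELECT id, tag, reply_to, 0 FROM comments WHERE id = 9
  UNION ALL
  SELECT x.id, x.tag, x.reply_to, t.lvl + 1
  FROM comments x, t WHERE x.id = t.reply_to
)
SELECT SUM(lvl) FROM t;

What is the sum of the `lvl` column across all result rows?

6

Base: id=9 (c21), reply_to=6, lvl 0.
Iteration 1: join on id=6 -> c31 (id 6, reply_to=2, lvl 1).
Iteration 2: join on id=2 -> c20 (id 2, reply_to=1, lvl 2).
Iteration 3: join on id=1 -> c33 (id 1, reply_to=NULL, lvl 3).
Iteration 4: reply_to is NULL; no match; recursion stops.
SUM(lvl) = 0 + 1 + 2 + 3 = 6.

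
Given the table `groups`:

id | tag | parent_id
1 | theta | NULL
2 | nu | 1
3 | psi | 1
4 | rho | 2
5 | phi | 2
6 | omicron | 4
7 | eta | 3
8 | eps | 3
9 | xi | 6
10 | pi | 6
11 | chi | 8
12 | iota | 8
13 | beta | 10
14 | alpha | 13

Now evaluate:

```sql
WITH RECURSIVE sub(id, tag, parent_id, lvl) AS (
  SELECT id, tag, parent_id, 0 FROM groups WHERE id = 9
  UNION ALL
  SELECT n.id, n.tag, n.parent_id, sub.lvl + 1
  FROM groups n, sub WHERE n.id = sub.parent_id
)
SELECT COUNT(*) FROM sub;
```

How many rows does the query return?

5

Base: id=9 (xi), parent_id=6, lvl 0.
Iteration 1: join on id=6 -> omicron (id 6, parent_id=4, lvl 1).
Iteration 2: join on id=4 -> rho (id 4, parent_id=2, lvl 2).
Iteration 3: join on id=2 -> nu (id 2, parent_id=1, lvl 3).
Iteration 4: join on id=1 -> theta (id 1, parent_id=NULL, lvl 4).
Iteration 5: parent_id is NULL; no match; recursion stops.
Total rows emitted: 5.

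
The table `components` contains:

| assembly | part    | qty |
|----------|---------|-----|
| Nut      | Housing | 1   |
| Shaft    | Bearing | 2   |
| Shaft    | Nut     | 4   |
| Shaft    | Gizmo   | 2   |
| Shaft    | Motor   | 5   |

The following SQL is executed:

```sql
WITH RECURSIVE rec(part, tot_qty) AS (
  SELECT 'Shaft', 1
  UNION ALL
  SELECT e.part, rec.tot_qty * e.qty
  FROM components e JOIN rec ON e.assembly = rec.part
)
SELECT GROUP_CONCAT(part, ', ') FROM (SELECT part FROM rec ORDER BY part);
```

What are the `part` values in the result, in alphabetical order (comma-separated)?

Base: (Shaft, tot_qty=1).
Iteration 1: components of {Shaft} -> Bearing = 1*2 = 2, Gizmo = 1*2 = 2, Motor = 1*5 = 5, Nut = 1*4 = 4.
Iteration 2: components of {Bearing,Gizmo,Motor,Nut} -> Housing = 4*1 = 4.
Iteration 3: no further components; recursion stops.

Bearing, Gizmo, Housing, Motor, Nut, Shaft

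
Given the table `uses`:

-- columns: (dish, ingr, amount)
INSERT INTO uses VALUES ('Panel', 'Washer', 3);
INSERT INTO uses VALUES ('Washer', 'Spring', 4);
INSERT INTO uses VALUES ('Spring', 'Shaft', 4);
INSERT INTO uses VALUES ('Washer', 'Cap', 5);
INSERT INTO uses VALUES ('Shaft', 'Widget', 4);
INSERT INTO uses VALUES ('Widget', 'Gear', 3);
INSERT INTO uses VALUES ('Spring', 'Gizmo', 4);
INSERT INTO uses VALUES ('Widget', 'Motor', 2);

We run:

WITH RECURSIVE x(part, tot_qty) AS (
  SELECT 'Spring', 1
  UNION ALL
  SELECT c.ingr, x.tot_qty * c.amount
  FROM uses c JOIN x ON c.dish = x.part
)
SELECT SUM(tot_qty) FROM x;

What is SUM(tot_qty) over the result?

Base: (Spring, tot_qty=1).
Iteration 1: components of {Spring} -> Gizmo = 1*4 = 4, Shaft = 1*4 = 4.
Iteration 2: components of {Gizmo,Shaft} -> Widget = 4*4 = 16.
Iteration 3: components of {Widget} -> Gear = 16*3 = 48, Motor = 16*2 = 32.
Iteration 4: no further components; recursion stops.
SUM(tot_qty) = 1 + 4 + 4 + 16 + 48 + 32 = 105.

105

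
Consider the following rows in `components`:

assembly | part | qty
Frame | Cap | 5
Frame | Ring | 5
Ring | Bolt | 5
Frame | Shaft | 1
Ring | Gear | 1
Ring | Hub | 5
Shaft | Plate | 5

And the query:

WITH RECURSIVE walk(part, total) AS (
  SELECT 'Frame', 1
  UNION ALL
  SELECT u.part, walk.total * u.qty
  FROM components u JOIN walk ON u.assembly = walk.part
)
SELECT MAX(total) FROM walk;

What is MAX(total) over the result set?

25

Base: (Frame, total=1).
Iteration 1: components of {Frame} -> Cap = 1*5 = 5, Ring = 1*5 = 5, Shaft = 1*1 = 1.
Iteration 2: components of {Cap,Ring,Shaft} -> Bolt = 5*5 = 25, Gear = 5*1 = 5, Hub = 5*5 = 25, Plate = 1*5 = 5.
Iteration 3: no further components; recursion stops.
total values: 1, 5, 5, 1, 25, 5, 25, 5; the maximum is 25.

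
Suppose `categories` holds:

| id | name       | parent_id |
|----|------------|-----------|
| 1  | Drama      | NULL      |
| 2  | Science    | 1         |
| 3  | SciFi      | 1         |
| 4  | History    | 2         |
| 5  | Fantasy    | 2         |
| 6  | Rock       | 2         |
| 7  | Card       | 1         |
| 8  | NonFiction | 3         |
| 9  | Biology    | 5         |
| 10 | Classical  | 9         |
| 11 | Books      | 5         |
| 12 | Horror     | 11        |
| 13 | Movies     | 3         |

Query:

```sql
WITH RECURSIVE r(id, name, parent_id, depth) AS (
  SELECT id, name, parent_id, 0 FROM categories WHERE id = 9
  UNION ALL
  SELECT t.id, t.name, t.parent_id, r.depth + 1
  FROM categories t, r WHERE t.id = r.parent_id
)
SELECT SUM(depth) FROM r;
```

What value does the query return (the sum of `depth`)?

Base: id=9 (Biology), parent_id=5, depth 0.
Iteration 1: join on id=5 -> Fantasy (id 5, parent_id=2, depth 1).
Iteration 2: join on id=2 -> Science (id 2, parent_id=1, depth 2).
Iteration 3: join on id=1 -> Drama (id 1, parent_id=NULL, depth 3).
Iteration 4: parent_id is NULL; no match; recursion stops.
SUM(depth) = 0 + 1 + 2 + 3 = 6.

6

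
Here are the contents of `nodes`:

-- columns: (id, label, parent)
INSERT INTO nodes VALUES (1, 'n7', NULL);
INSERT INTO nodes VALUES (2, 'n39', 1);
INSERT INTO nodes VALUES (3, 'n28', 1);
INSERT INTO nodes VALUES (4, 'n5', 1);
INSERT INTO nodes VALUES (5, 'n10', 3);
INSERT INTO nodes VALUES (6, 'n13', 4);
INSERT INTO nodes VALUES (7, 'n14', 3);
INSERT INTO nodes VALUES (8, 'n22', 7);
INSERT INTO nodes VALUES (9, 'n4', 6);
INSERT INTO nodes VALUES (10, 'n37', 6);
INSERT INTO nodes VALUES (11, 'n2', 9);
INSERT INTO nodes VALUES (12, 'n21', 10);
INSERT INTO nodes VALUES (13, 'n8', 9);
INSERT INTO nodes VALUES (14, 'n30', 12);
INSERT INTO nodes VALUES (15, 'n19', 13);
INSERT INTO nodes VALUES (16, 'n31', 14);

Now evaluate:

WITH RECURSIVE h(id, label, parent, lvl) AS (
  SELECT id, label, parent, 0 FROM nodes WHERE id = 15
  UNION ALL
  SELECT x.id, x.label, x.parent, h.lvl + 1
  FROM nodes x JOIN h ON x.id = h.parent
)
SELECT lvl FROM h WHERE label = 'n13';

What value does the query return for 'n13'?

Base: id=15 (n19), parent=13, lvl 0.
Iteration 1: join on id=13 -> n8 (id 13, parent=9, lvl 1).
Iteration 2: join on id=9 -> n4 (id 9, parent=6, lvl 2).
Iteration 3: join on id=6 -> n13 (id 6, parent=4, lvl 3).
Iteration 4: join on id=4 -> n5 (id 4, parent=1, lvl 4).
Iteration 5: join on id=1 -> n7 (id 1, parent=NULL, lvl 5).
Iteration 6: parent is NULL; no match; recursion stops.

3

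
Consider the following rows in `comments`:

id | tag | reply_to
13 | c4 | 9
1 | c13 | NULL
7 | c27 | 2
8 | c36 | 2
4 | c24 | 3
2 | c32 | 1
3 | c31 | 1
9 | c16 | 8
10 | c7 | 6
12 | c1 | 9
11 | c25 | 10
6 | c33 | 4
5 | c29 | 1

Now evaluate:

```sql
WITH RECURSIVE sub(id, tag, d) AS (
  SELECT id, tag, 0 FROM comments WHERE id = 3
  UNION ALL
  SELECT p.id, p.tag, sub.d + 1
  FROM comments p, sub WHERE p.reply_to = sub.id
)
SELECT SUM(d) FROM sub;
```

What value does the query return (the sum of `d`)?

Base: id=3 (c31) at d 0.
Iteration 1: rows with reply_to in {3} -> c24 (id 4, d 1).
Iteration 2: rows with reply_to in {4} -> c33 (id 6, d 2).
Iteration 3: rows with reply_to in {6} -> c7 (id 10, d 3).
Iteration 4: rows with reply_to in {10} -> c25 (id 11, d 4).
Iteration 5: no rows with reply_to in {11}; recursion stops.
SUM(d) = 0 + 1 + 2 + 3 + 4 = 10.

10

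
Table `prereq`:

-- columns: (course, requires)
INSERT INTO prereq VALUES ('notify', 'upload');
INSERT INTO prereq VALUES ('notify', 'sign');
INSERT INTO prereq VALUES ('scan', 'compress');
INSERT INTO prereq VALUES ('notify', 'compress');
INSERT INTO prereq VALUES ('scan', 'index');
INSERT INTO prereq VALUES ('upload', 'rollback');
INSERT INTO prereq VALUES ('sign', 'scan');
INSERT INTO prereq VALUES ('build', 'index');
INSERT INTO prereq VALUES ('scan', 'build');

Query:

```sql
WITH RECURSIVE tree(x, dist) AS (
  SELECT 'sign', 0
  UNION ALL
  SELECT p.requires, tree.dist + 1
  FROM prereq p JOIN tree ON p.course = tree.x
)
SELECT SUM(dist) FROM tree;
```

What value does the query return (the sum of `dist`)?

Base: (sign, dist=0).
Iteration 1: edges from {sign} -> (scan, dist=1).
Iteration 2: edges from {scan} -> (build, dist=2), (compress, dist=2), (index, dist=2).
Iteration 3: edges from {build,compress,index} -> (index, dist=3).
Iteration 4: no outgoing edges from {index}; recursion stops.
SUM(dist) = 0 + 1 + 2 + 2 + 2 + 3 = 10.

10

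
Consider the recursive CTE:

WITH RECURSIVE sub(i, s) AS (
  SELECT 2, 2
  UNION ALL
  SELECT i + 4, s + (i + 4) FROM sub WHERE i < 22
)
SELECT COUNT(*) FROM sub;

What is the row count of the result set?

6

Base: i=2, s=2.
Iteration 1: 2 < 22 holds -> i = 2 + 4 = 6, s = 2 + 6 = 8.
Iteration 2: 6 < 22 holds -> i = 6 + 4 = 10, s = 8 + 10 = 18.
Iteration 3: 10 < 22 holds -> i = 10 + 4 = 14, s = 18 + 14 = 32.
Iteration 4: 14 < 22 holds -> i = 14 + 4 = 18, s = 32 + 18 = 50.
Iteration 5: 18 < 22 holds -> i = 18 + 4 = 22, s = 50 + 22 = 72.
Iteration 6: 22 < 22 fails; recursion stops.
Total rows emitted: 6.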